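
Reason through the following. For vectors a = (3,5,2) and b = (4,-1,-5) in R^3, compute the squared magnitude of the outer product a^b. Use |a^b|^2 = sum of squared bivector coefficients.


a wedge b = (a1*b2 - a2*b1)*e12 + (a1*b3 - a3*b1)*e13 + (a2*b3 - a3*b2)*e23
e12 coeff: 3*(-1) - 5*4 = -3 - 20 = -23
e13 coeff: 3*(-5) - 2*4 = -15 - 8 = -23
e23 coeff: 5*(-5) - 2*(-1) = -25 - (-2) = -23
|a wedge b|^2 = (-23)^2 + (-23)^2 + (-23)^2
= 529 + 529 + 529
= 1587


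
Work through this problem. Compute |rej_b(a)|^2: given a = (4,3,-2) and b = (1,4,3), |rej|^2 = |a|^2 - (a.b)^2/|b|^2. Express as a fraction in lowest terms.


|a|^2 = 4^2 + 3^2 + (-2)^2 = 29
|b|^2 = 1^2 + 4^2 + 3^2 = 26
a . b = 4*1 + 3*4 + (-2)*3 = 10
(a.b)^2 = 10^2 = 100
|rej|^2 = 29 - 100/26
= (754 - 100)/26
= 654/26
In lowest terms: 327/13


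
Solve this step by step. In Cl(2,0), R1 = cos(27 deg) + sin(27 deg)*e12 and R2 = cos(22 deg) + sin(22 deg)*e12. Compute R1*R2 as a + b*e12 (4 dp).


Same-plane rotors commute and their half-angles add:
R1*R2 = cos(a1 + a2) + sin(a1 + a2)*e12.
a1 + a2 = 27 + 22 = 49 deg
cos(49 deg) = 0.6561
sin(49 deg) = 0.7547
R1*R2 = 0.6561 + 0.7547*e12


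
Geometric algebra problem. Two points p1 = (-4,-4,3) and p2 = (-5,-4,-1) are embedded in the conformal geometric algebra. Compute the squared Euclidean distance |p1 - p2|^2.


p1 - p2 = (1, 0, 4)
|p1 - p2|^2 = 1^2 + 0^2 + 4^2
= 1 + 0 + 16
= 17


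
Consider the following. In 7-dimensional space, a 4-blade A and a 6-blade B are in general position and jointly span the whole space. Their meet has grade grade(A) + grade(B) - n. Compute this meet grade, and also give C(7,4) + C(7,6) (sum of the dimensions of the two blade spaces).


Meet grade = grade(A) + grade(B) - n
= 4 + 6 - 7 = 3
C(7,4) = 35
C(7,6) = 7
dim_A + dim_B = 35 + 7 = 42


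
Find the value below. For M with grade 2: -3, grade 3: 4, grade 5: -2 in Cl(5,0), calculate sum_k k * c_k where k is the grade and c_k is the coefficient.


Grade-weighted sum = sum of grade_k * coefficient_k
2*(-3) = -6
3*4 = 12
5*(-2) = -10
Total = -6 + 12 + (-10) = -4


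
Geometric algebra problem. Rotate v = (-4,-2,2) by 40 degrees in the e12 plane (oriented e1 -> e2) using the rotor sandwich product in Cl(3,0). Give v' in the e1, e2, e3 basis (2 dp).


Rotor R = cos(20deg) - sin(20deg)*e12
Rotation angle theta = 2 * 20 = 40 degrees in the e12 plane (e1 -> e2).
The component perpendicular to the plane (e3) is invariant: v'_3 = v3 = 2.00
cos(40deg) = 0.7660, sin(40deg) = 0.6428
v'_1 = v1*cos(theta) - v2*sin(theta) = -4*0.7660 - (-2)*0.6428 = -1.78
v'_2 = v1*sin(theta) + v2*cos(theta) = -4*0.6428 + (-2)*0.7660 = -4.10
v' = -1.78*e1 - 4.10*e2 + 2.00*e3


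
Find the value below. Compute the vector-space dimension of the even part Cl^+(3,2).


Even subalgebra dimension = 2^(n-1)
n = 3 + 2 = 5
2^(5 - 1) = 2^4 = 16
Verification: sum of C(5,k) for even k = 1 + 10 + 5 = 16
Result = 16


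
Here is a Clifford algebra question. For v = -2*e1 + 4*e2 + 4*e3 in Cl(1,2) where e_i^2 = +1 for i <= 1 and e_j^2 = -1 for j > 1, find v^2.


v^2 = sum of c_i^2 * e_i^2
Positive signature terms (e_i^2 = +1): (-2)^2 = 4
Negative signature terms (e_j^2 = -1): 4^2 + 4^2 = 32
v^2 = 4 - 32 = -28


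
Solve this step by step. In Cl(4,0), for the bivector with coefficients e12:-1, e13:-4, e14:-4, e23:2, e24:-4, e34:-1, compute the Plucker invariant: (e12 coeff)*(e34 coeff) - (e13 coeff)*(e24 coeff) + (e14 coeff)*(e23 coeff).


Plucker relation: af - be + cd
a*f = (-1)*(-1) = 1
b*e = (-4)*(-4) = 16
c*d = (-4)*2 = -8
af - be + cd = 1 - 16 + (-8)
= -23


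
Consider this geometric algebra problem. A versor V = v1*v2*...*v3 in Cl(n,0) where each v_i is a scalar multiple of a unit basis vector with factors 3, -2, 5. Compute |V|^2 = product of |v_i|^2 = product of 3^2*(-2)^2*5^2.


Each vector v_i has |v_i|^2 = s_i^2
Squared scales: 3^2 = 9, (-2)^2 = 4, 5^2 = 25
|V|^2 = 9 * 4 * 25
= 900


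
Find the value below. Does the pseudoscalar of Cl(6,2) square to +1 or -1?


The pseudoscalar I = e1...e_n (product of all n generators) of Cl(p,q) satisfies I^2 = (-1)^(q + n(n-1)/2).
p = 6, q = 2, n = p + q = 8
n(n-1)/2 = 8 * 7 / 2 = 28
Exponent = q + n(n-1)/2 = 2 + 28 = 30
I^2 = (-1)^30 = +1


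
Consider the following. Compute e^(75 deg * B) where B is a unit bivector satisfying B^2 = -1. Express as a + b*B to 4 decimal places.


For a unit bivector B with B^2 = -1, the exponential series gives
e^(theta*B) = cos(theta) + sin(theta)*B (the GA analogue of Euler's formula).
theta = 75 degrees = 1.308997 rad
cos(75 deg) = 0.2588
sin(75 deg) = 0.9659
exp(theta*B) = 0.2588 + 0.9659*B


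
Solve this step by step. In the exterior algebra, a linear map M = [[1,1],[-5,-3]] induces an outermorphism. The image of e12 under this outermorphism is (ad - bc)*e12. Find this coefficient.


The outermorphism of a linear map f sends e1^e2 to f(e1)^f(e2).
f(e1) = 1*e1 - 5*e2
f(e2) = 1*e1 - 3*e2
f(e1) ^ f(e2) = (1*e1 - 5*e2) ^ (1*e1 - 3*e2)
= 1*(-3)*e12 + (-5)*1*e21
= (-3 - (-5))*e12
= 2*e12
Coefficient = 2


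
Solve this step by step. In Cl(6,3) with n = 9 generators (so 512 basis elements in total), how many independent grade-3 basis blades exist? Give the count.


Number of grade-k basis blades in Cl(p,q) with n = p + q is C(n, k).
n = 6 + 3 = 9
C(9, 3) = 9! / (3! * 6!)
= 362880 / (6 * 720)
= 84


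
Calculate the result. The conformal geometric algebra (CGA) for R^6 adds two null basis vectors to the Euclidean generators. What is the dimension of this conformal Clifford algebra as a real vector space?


The conformal model of R^6 uses Cl(7,1): the 6 Euclidean generators plus two extra orthogonal generators e+ (e+^2 = +1) and e- (e-^2 = -1), from which the null vectors e0, einf are built.
Number of generators m = 6 + 2 = 8.
dim Cl(p,q) = 2^m = 2^8 = 256


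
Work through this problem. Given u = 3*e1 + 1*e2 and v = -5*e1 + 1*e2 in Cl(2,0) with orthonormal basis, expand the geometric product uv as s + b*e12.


Expand: (3*e1 + 1*e2)(-5*e1 + 1*e2)
= 3*(-5)*e1e1 + 3*1*e1e2 + 1*(-5)*e2e1 + 1*1*e2e2
Using e1^2 = e2^2 = 1, e2e1 = -e1e2:
Scalar part s = 3*(-5) + 1*1 = -15 + 1 = -14
Bivector part b = 3*1 - 1*(-5) = 3 - (-5) = 8
uv = -14 + 8*e12


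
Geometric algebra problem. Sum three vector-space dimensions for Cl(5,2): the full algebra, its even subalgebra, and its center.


n = 5 + 2 = 7
Total dim = 2^7 = 128
Even subalgebra dim = 2^6 = 64
n is odd, so center dim = 2
Sum = 128 + 64 + 2 = 194


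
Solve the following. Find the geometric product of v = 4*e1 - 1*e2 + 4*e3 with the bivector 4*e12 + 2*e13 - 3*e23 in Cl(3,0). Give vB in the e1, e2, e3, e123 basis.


vB has grade-1 (vector) and grade-3 (trivector) parts: vB = (v _| B) + (v ^ B).
Vector part <vB>_1:
  e1: -v2*b12 - v3*b13 = -(-1)*(4) - (4)*(2) = -4
  e2: v1*b12 - v3*b23 = (4)*(4) - (4)*(-3) = 28
  e3: v1*b13 + v2*b23 = (4)*(2) + (-1)*(-3) = 11
Trivector part <vB>_3:
  e123: v1*b23 - v2*b13 + v3*b12 = (4)*(-3) - (-1)*(2) + (4)*(4) = 6
vB = -4*e1 + 28*e2 + 11*e3 + 6*e123


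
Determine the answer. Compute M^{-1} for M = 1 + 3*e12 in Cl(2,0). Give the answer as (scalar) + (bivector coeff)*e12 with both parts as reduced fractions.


M = 1 + 3*e12, where e12^2 = -1.
Since M commutes with its reverse ~M = a - b*e12, M * ~M = a^2 - b^2*e12^2 = a^2 + b^2.
So M^{-1} = ~M / (a^2 + b^2) = (a - b*e12)/(a^2 + b^2).
a^2 + b^2 = 1 + 9 = 10
Scalar part = 1/10 = 1/10
Bivector coeff = -3/10 = -3/10
M^{-1} = 1/10 - 3/10*e12


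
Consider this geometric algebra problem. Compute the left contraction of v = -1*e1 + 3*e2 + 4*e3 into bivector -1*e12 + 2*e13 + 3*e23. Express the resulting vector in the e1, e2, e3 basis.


Left contraction v _| B = <vB>_1 (grade-1 part of the geometric product vB).
Using e1_|e12 = e2, e2_|e12 = -e1, e1_|e13 = e3, e3_|e13 = -e1, e2_|e23 = e3, e3_|e23 = -e2:
e1 coeff: -v2*b12 - v3*b13 = -(3)*(-1) - (4)*(2) = -5
e2 coeff: v1*b12 - v3*b23 = (-1)*(-1) - (4)*(3) = -11
e3 coeff: v1*b13 + v2*b23 = (-1)*(2) + (3)*(3) = 7
v _| B = -5*e1 - 11*e2 + 7*e3


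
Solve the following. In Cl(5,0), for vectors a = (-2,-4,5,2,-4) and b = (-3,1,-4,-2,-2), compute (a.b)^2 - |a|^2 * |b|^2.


a . b = (-2)*(-3) + (-4)*1 + 5*(-4) + 2*(-2) + (-4)*(-2)
= 6 + (-4) + (-20) + (-4) + 8 = -14
|a|^2 = (-2)^2 + (-4)^2 + 5^2 + 2^2 + (-4)^2 = 65
|b|^2 = (-3)^2 + 1^2 + (-4)^2 + (-2)^2 + (-2)^2 = 34
(a.b)^2 = (-14)^2 = 196
|a|^2 * |b|^2 = 65 * 34 = 2210
Result = 196 - 2210 = -2014


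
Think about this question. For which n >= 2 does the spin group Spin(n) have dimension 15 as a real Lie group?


dim Spin(n) = dim so(n) = n(n-1)/2.
Solve n(n-1)/2 = 15, i.e. n^2 - n - 30 = 0.
Discriminant = 1 + 8*15 = 121
n = (1 + sqrt(121))/2 = (1 + 11)/2 = 6


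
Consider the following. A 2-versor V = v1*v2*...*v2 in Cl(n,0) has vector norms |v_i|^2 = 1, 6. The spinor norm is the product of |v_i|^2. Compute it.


Spinor norm N(V) = |v1|^2 * |v2|^2 * ... * |v2|^2
= 1 * 6
Running product: 1, 6
N(V) = 6


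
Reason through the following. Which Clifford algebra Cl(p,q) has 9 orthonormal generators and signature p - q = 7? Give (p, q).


We need p + q = 9 and p - q = 7.
Adding: 2p = 9 + 7 = 16, so p = 8.
Then q = 9 - 8 = 1.
(p, q) = (8, 1)


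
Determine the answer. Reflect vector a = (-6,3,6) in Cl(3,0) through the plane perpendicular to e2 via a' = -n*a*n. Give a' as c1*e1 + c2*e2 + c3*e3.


Reflection formula: a' = -n*a*n, with n = e2 (unit vector, n^2 = 1).
For reflection through hyperplane perp to e2:
The component along e2 flips sign, others stay.
a = (-6, 3, 6)
a' = (-6, -3, 6)
a' = -6*e1 - 3*e2 + 6*e3


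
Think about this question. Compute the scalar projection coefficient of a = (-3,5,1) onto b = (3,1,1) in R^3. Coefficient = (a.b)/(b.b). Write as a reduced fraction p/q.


Projection coefficient = (a . b) / (b . b)
a . b = (-3)*3 + 5*1 + 1*1
= -9 + 5 + 1 = -3
b . b = 3^2 + 1^2 + 1^2
= 9 + 1 + 1 = 11
Coefficient = -3/11
In lowest terms: -3/11


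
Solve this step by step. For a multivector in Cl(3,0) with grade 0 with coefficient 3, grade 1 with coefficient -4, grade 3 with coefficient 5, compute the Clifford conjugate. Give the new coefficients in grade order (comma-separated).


Clifford conjugate sign for grade k: (-1)^(k(k+1)/2)
Grade 0: (-1)^(0*1/2) = (-1)^0 = 1, coeff 3 -> 3
Grade 1: (-1)^(1*2/2) = (-1)^1 = -1, coeff -4 -> 4
Grade 3: (-1)^(3*4/2) = (-1)^6 = 1, coeff 5 -> 5
Conjugated coefficients: 3, 4, 5


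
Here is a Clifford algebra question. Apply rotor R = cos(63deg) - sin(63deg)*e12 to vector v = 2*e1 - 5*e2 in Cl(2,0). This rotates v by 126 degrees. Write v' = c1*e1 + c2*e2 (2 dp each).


Rotor R = cos(63deg) - sin(63deg)*e12
Rotation angle theta = 2 * 63 = 126 degrees
v' = R*v*~R rotates v by theta.
cos(126deg) = -0.5878, sin(126deg) = 0.8090
v'_1 = 2*cos(126deg) - (-5)*sin(126deg)
= 2*(-0.5878) - (-5)*0.8090
= 2.87
v'_2 = 2*sin(126deg) + (-5)*cos(126deg)
= 2*0.8090 + (-5)*(-0.5878)
= 4.56
v' = 2.87*e1 + 4.56*e2


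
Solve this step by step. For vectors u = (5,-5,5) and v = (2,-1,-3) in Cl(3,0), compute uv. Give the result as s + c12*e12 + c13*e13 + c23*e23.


In Cl(3,0): e_i^2 = 1, e_ie_j = -e_je_i for i != j.
Scalar part = u . v = 5*2 + (-5)*(-1) + 5*(-3)
= 10 + 5 + (-15) = 0
e12 coeff = 5*(-1) - (-5)*2 = -5 - (-10) = 5
e13 coeff = 5*(-3) - 5*2 = -15 - 10 = -25
e23 coeff = (-5)*(-3) - 5*(-1) = 15 - (-5) = 20
uv = 0 + 5*e12 - 25*e13 + 20*e23


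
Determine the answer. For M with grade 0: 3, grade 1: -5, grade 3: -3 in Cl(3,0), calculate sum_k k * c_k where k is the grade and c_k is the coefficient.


Grade-weighted sum = sum of grade_k * coefficient_k
0*3 = 0
1*(-5) = -5
3*(-3) = -9
Total = 0 + (-5) + (-9) = -14


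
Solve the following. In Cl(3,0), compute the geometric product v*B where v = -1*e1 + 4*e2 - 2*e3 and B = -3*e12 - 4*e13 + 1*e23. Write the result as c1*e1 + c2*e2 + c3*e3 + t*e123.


vB has grade-1 (vector) and grade-3 (trivector) parts: vB = (v _| B) + (v ^ B).
Vector part <vB>_1:
  e1: -v2*b12 - v3*b13 = -(4)*(-3) - (-2)*(-4) = 4
  e2: v1*b12 - v3*b23 = (-1)*(-3) - (-2)*(1) = 5
  e3: v1*b13 + v2*b23 = (-1)*(-4) + (4)*(1) = 8
Trivector part <vB>_3:
  e123: v1*b23 - v2*b13 + v3*b12 = (-1)*(1) - (4)*(-4) + (-2)*(-3) = 21
vB = 4*e1 + 5*e2 + 8*e3 + 21*e123


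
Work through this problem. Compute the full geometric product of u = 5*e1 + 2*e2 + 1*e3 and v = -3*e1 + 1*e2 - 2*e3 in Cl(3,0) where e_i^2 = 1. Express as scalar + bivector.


In Cl(3,0): e_i^2 = 1, e_ie_j = -e_je_i for i != j.
Scalar part = u . v = 5*(-3) + 2*1 + 1*(-2)
= -15 + 2 + (-2) = -15
e12 coeff = 5*1 - 2*(-3) = 5 - (-6) = 11
e13 coeff = 5*(-2) - 1*(-3) = -10 - (-3) = -7
e23 coeff = 2*(-2) - 1*1 = -4 - 1 = -5
uv = -15 + 11*e12 - 7*e13 - 5*e23


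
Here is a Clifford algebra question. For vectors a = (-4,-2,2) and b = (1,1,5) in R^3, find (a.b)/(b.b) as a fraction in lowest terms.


Projection coefficient = (a . b) / (b . b)
a . b = (-4)*1 + (-2)*1 + 2*5
= -4 + (-2) + 10 = 4
b . b = 1^2 + 1^2 + 5^2
= 1 + 1 + 25 = 27
Coefficient = 4/27
In lowest terms: 4/27


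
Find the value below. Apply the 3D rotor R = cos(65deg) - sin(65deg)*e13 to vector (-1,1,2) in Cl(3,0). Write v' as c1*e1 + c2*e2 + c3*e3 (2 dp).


Rotor R = cos(65deg) - sin(65deg)*e13
Rotation angle theta = 2 * 65 = 130 degrees in the e13 plane (e1 -> e3).
The component perpendicular to the plane (e2) is invariant: v'_2 = v2 = 1.00
cos(130deg) = -0.6428, sin(130deg) = 0.7660
v'_1 = v1*cos(theta) - v3*sin(theta) = -1*(-0.6428) - 2*0.7660 = -0.89
v'_3 = v1*sin(theta) + v3*cos(theta) = -1*0.7660 + 2*(-0.6428) = -2.05
v' = -0.89*e1 + 1.00*e2 - 2.05*e3


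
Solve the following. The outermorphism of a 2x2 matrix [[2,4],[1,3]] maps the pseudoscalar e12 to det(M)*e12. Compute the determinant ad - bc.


The outermorphism of a linear map f sends e1^e2 to f(e1)^f(e2).
f(e1) = 2*e1 + 1*e2
f(e2) = 4*e1 + 3*e2
f(e1) ^ f(e2) = (2*e1 + 1*e2) ^ (4*e1 + 3*e2)
= 2*3*e12 + 1*4*e21
= (6 - 4)*e12
= 2*e12
Coefficient = 2


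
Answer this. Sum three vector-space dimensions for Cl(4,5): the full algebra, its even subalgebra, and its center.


n = 4 + 5 = 9
Total dim = 2^9 = 512
Even subalgebra dim = 2^8 = 256
n is odd, so center dim = 2
Sum = 512 + 256 + 2 = 770


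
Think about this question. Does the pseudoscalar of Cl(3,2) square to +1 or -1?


The pseudoscalar I = e1...e_n (product of all n generators) of Cl(p,q) satisfies I^2 = (-1)^(q + n(n-1)/2).
p = 3, q = 2, n = p + q = 5
n(n-1)/2 = 5 * 4 / 2 = 10
Exponent = q + n(n-1)/2 = 2 + 10 = 12
I^2 = (-1)^12 = +1


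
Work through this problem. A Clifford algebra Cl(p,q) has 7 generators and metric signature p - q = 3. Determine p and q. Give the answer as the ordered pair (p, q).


We need p + q = 7 and p - q = 3.
Adding: 2p = 7 + 3 = 10, so p = 5.
Then q = 7 - 5 = 2.
(p, q) = (5, 2)


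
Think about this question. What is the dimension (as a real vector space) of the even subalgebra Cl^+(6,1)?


Even subalgebra dimension = 2^(n-1)
n = 6 + 1 = 7
2^(7 - 1) = 2^6 = 64
Verification: sum of C(7,k) for even k = 1 + 21 + 35 + 7 = 64
Result = 64


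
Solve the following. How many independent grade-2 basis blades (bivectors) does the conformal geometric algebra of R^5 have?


The conformal model of R^5 uses Cl(6,1) with m = 5 + 2 = 7 generators.
Number of grade-2 blades = C(m, 2) = C(7, 2)
= 7*6/2 = 21


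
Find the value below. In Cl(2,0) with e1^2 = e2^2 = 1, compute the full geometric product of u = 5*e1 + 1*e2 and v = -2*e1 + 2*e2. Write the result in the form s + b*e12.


Expand: (5*e1 + 1*e2)(-2*e1 + 2*e2)
= 5*(-2)*e1e1 + 5*2*e1e2 + 1*(-2)*e2e1 + 1*2*e2e2
Using e1^2 = e2^2 = 1, e2e1 = -e1e2:
Scalar part s = 5*(-2) + 1*2 = -10 + 2 = -8
Bivector part b = 5*2 - 1*(-2) = 10 - (-2) = 12
uv = -8 + 12*e12


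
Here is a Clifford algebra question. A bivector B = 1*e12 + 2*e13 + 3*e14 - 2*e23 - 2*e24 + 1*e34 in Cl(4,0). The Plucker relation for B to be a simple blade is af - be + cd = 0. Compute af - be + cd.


Plucker relation: af - be + cd
a*f = 1*1 = 1
b*e = 2*(-2) = -4
c*d = 3*(-2) = -6
af - be + cd = 1 - (-4) + (-6)
= -1


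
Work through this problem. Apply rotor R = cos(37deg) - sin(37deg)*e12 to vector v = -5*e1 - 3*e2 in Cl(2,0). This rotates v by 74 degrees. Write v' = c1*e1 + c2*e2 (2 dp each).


Rotor R = cos(37deg) - sin(37deg)*e12
Rotation angle theta = 2 * 37 = 74 degrees
v' = R*v*~R rotates v by theta.
cos(74deg) = 0.2756, sin(74deg) = 0.9613
v'_1 = -5*cos(74deg) - (-3)*sin(74deg)
= -5*0.2756 - (-3)*0.9613
= 1.51
v'_2 = -5*sin(74deg) + (-3)*cos(74deg)
= -5*0.9613 + (-3)*0.2756
= -5.63
v' = 1.51*e1 - 5.63*e2


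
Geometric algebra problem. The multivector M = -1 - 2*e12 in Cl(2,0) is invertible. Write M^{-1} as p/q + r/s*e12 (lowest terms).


M = -1 - 2*e12, where e12^2 = -1.
Since M commutes with its reverse ~M = a - b*e12, M * ~M = a^2 - b^2*e12^2 = a^2 + b^2.
So M^{-1} = ~M / (a^2 + b^2) = (a - b*e12)/(a^2 + b^2).
a^2 + b^2 = 1 + 4 = 5
Scalar part = -1/5 = -1/5
Bivector coeff = 2/5 = 2/5
M^{-1} = -1/5 + 2/5*e12


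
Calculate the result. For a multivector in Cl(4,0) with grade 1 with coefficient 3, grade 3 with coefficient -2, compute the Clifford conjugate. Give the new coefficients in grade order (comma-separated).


Clifford conjugate sign for grade k: (-1)^(k(k+1)/2)
Grade 1: (-1)^(1*2/2) = (-1)^1 = -1, coeff 3 -> -3
Grade 3: (-1)^(3*4/2) = (-1)^6 = 1, coeff -2 -> -2
Conjugated coefficients: -3, -2


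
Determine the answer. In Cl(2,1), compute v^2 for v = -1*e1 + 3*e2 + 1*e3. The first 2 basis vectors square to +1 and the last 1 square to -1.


v^2 = sum of c_i^2 * e_i^2
Positive signature terms (e_i^2 = +1): (-1)^2 + 3^2 = 10
Negative signature terms (e_j^2 = -1): 1^2 = 1
v^2 = 10 - 1 = 9


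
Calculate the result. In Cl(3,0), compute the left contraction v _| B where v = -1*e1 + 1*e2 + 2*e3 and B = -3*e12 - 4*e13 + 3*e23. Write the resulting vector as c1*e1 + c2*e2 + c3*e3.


Left contraction v _| B = <vB>_1 (grade-1 part of the geometric product vB).
Using e1_|e12 = e2, e2_|e12 = -e1, e1_|e13 = e3, e3_|e13 = -e1, e2_|e23 = e3, e3_|e23 = -e2:
e1 coeff: -v2*b12 - v3*b13 = -(1)*(-3) - (2)*(-4) = 11
e2 coeff: v1*b12 - v3*b23 = (-1)*(-3) - (2)*(3) = -3
e3 coeff: v1*b13 + v2*b23 = (-1)*(-4) + (1)*(3) = 7
v _| B = 11*e1 - 3*e2 + 7*e3


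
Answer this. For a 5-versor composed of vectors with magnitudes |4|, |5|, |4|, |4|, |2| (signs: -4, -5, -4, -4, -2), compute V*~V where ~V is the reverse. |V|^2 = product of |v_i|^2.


Each vector v_i has |v_i|^2 = s_i^2
Squared scales: (-4)^2 = 16, (-5)^2 = 25, (-4)^2 = 16, (-4)^2 = 16, (-2)^2 = 4
|V|^2 = 16 * 25 * 16 * 16 * 4
= 409600


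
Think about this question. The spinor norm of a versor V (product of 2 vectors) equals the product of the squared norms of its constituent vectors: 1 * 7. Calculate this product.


Spinor norm N(V) = |v1|^2 * |v2|^2 * ... * |v2|^2
= 1 * 7
Running product: 1, 7
N(V) = 7


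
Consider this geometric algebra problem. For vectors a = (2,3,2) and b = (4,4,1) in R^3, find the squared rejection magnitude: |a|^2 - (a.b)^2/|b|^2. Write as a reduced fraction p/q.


|a|^2 = 2^2 + 3^2 + 2^2 = 17
|b|^2 = 4^2 + 4^2 + 1^2 = 33
a . b = 2*4 + 3*4 + 2*1 = 22
(a.b)^2 = 22^2 = 484
|rej|^2 = 17 - 484/33
= (561 - 484)/33
= 77/33
In lowest terms: 7/3


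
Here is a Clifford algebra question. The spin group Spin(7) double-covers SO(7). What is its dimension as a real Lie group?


Spin(n) double-covers SO(n); both have Lie algebra so(n) of dimension n(n-1)/2.
n = 7
n(n-1) = 7 * 6 = 42
dim Spin(7) = 42/2 = 21


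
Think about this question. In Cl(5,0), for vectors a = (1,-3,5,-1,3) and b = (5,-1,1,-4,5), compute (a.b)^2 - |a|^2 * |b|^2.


a . b = 1*5 + (-3)*(-1) + 5*1 + (-1)*(-4) + 3*5
= 5 + 3 + 5 + 4 + 15 = 32
|a|^2 = 1^2 + (-3)^2 + 5^2 + (-1)^2 + 3^2 = 45
|b|^2 = 5^2 + (-1)^2 + 1^2 + (-4)^2 + 5^2 = 68
(a.b)^2 = 32^2 = 1024
|a|^2 * |b|^2 = 45 * 68 = 3060
Result = 1024 - 3060 = -2036


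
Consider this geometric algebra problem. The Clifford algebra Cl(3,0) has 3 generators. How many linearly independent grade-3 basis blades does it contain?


Number of grade-k basis blades in Cl(p,q) with n = p + q is C(n, k).
n = 3 + 0 = 3
C(3, 3) = 3! / (3! * 0!)
= 6 / (6 * 1)
= 1


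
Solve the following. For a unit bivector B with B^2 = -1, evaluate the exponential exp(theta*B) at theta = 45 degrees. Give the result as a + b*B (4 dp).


For a unit bivector B with B^2 = -1, the exponential series gives
e^(theta*B) = cos(theta) + sin(theta)*B (the GA analogue of Euler's formula).
theta = 45 degrees = 0.785398 rad
cos(45 deg) = 0.7071
sin(45 deg) = 0.7071
exp(theta*B) = 0.7071 + 0.7071*B


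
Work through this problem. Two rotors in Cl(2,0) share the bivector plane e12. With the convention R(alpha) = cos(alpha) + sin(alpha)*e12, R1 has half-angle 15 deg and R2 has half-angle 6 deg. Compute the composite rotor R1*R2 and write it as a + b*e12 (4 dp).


Same-plane rotors commute and their half-angles add:
R1*R2 = cos(a1 + a2) + sin(a1 + a2)*e12.
a1 + a2 = 15 + 6 = 21 deg
cos(21 deg) = 0.9336
sin(21 deg) = 0.3584
R1*R2 = 0.9336 + 0.3584*e12


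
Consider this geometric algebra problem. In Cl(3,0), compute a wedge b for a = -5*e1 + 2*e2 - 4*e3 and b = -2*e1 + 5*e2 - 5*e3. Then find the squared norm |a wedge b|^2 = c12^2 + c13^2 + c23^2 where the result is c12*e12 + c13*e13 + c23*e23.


a wedge b = (a1*b2 - a2*b1)*e12 + (a1*b3 - a3*b1)*e13 + (a2*b3 - a3*b2)*e23
e12 coeff: (-5)*5 - 2*(-2) = -25 - (-4) = -21
e13 coeff: (-5)*(-5) - (-4)*(-2) = 25 - 8 = 17
e23 coeff: 2*(-5) - (-4)*5 = -10 - (-20) = 10
|a wedge b|^2 = (-21)^2 + 17^2 + 10^2
= 441 + 289 + 100
= 830


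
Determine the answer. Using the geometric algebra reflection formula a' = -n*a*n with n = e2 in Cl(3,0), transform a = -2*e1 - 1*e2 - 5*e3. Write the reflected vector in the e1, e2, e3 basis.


Reflection formula: a' = -n*a*n, with n = e2 (unit vector, n^2 = 1).
For reflection through hyperplane perp to e2:
The component along e2 flips sign, others stay.
a = (-2, -1, -5)
a' = (-2, 1, -5)
a' = -2*e1 + 1*e2 - 5*e3


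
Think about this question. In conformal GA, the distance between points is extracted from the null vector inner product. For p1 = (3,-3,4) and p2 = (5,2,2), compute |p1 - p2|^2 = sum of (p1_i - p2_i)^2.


p1 - p2 = (-2, -5, 2)
|p1 - p2|^2 = (-2)^2 + (-5)^2 + 2^2
= 4 + 25 + 4
= 33


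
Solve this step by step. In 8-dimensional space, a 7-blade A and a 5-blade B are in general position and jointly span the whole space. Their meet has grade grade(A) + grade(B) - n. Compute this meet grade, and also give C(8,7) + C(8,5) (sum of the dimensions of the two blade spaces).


Meet grade = grade(A) + grade(B) - n
= 7 + 5 - 8 = 4
C(8,7) = 8
C(8,5) = 56
dim_A + dim_B = 8 + 56 = 64


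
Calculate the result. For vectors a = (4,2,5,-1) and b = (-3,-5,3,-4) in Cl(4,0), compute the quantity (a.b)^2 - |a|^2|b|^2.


a . b = 4*(-3) + 2*(-5) + 5*3 + (-1)*(-4)
= -12 + (-10) + 15 + 4 = -3
|a|^2 = 4^2 + 2^2 + 5^2 + (-1)^2 = 46
|b|^2 = (-3)^2 + (-5)^2 + 3^2 + (-4)^2 = 59
(a.b)^2 = (-3)^2 = 9
|a|^2 * |b|^2 = 46 * 59 = 2714
Result = 9 - 2714 = -2705


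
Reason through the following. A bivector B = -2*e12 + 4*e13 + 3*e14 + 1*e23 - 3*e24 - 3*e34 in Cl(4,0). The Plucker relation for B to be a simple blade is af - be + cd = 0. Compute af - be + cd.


Plucker relation: af - be + cd
a*f = (-2)*(-3) = 6
b*e = 4*(-3) = -12
c*d = 3*1 = 3
af - be + cd = 6 - (-12) + 3
= 21


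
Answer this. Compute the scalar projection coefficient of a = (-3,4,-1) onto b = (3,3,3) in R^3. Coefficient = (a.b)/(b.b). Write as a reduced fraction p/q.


Projection coefficient = (a . b) / (b . b)
a . b = (-3)*3 + 4*3 + (-1)*3
= -9 + 12 + (-3) = 0
b . b = 3^2 + 3^2 + 3^2
= 9 + 9 + 9 = 27
Coefficient = 0/27
In lowest terms: 0/1


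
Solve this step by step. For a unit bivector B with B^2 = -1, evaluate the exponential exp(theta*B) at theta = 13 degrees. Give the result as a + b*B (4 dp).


For a unit bivector B with B^2 = -1, the exponential series gives
e^(theta*B) = cos(theta) + sin(theta)*B (the GA analogue of Euler's formula).
theta = 13 degrees = 0.226893 rad
cos(13 deg) = 0.9744
sin(13 deg) = 0.2250
exp(theta*B) = 0.9744 + 0.2250*B


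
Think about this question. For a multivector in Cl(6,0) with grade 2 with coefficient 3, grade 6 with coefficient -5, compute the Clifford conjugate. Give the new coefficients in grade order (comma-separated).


Clifford conjugate sign for grade k: (-1)^(k(k+1)/2)
Grade 2: (-1)^(2*3/2) = (-1)^3 = -1, coeff 3 -> -3
Grade 6: (-1)^(6*7/2) = (-1)^21 = -1, coeff -5 -> 5
Conjugated coefficients: -3, 5


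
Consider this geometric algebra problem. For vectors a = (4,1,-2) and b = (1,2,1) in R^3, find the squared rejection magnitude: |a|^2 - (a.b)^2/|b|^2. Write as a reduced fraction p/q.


|a|^2 = 4^2 + 1^2 + (-2)^2 = 21
|b|^2 = 1^2 + 2^2 + 1^2 = 6
a . b = 4*1 + 1*2 + (-2)*1 = 4
(a.b)^2 = 4^2 = 16
|rej|^2 = 21 - 16/6
= (126 - 16)/6
= 110/6
In lowest terms: 55/3


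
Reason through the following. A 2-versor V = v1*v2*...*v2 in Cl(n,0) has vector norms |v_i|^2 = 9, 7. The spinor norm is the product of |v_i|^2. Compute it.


Spinor norm N(V) = |v1|^2 * |v2|^2 * ... * |v2|^2
= 9 * 7
Running product: 9, 63
N(V) = 63


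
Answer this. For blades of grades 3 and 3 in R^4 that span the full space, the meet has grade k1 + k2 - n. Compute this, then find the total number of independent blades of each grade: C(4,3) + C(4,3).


Meet grade = grade(A) + grade(B) - n
= 3 + 3 - 4 = 2
C(4,3) = 4
C(4,3) = 4
dim_A + dim_B = 4 + 4 = 8


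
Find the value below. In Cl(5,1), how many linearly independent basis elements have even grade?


Even subalgebra dimension = 2^(n-1)
n = 5 + 1 = 6
2^(6 - 1) = 2^5 = 32
Verification: sum of C(6,k) for even k = 1 + 15 + 15 + 1 = 32
Result = 32


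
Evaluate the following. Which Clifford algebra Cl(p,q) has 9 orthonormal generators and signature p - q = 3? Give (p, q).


We need p + q = 9 and p - q = 3.
Adding: 2p = 9 + 3 = 12, so p = 6.
Then q = 9 - 6 = 3.
(p, q) = (6, 3)


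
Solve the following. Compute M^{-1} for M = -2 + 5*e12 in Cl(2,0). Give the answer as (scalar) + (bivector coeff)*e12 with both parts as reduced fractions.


M = -2 + 5*e12, where e12^2 = -1.
Since M commutes with its reverse ~M = a - b*e12, M * ~M = a^2 - b^2*e12^2 = a^2 + b^2.
So M^{-1} = ~M / (a^2 + b^2) = (a - b*e12)/(a^2 + b^2).
a^2 + b^2 = 4 + 25 = 29
Scalar part = -2/29 = -2/29
Bivector coeff = -5/29 = -5/29
M^{-1} = -2/29 - 5/29*e12


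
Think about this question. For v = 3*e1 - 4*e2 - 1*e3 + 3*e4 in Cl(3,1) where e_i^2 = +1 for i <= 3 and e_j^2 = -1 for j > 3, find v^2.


v^2 = sum of c_i^2 * e_i^2
Positive signature terms (e_i^2 = +1): 3^2 + (-4)^2 + (-1)^2 = 26
Negative signature terms (e_j^2 = -1): 3^2 = 9
v^2 = 26 - 9 = 17


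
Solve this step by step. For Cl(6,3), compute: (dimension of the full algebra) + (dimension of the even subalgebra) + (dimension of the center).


n = 6 + 3 = 9
Total dim = 2^9 = 512
Even subalgebra dim = 2^8 = 256
n is odd, so center dim = 2
Sum = 512 + 256 + 2 = 770


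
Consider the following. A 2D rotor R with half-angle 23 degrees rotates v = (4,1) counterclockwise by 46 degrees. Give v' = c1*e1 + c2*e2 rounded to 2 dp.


Rotor R = cos(23deg) - sin(23deg)*e12
Rotation angle theta = 2 * 23 = 46 degrees
v' = R*v*~R rotates v by theta.
cos(46deg) = 0.6947, sin(46deg) = 0.7193
v'_1 = 4*cos(46deg) - 1*sin(46deg)
= 4*0.6947 - 1*0.7193
= 2.06
v'_2 = 4*sin(46deg) + 1*cos(46deg)
= 4*0.7193 + 1*0.6947
= 3.57
v' = 2.06*e1 + 3.57*e2


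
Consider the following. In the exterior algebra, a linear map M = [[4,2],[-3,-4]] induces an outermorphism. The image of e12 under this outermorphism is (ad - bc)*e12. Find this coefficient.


The outermorphism of a linear map f sends e1^e2 to f(e1)^f(e2).
f(e1) = 4*e1 - 3*e2
f(e2) = 2*e1 - 4*e2
f(e1) ^ f(e2) = (4*e1 - 3*e2) ^ (2*e1 - 4*e2)
= 4*(-4)*e12 + (-3)*2*e21
= (-16 - (-6))*e12
= -10*e12
Coefficient = -10


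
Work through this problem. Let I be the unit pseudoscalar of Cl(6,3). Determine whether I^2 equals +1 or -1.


The pseudoscalar I = e1...e_n (product of all n generators) of Cl(p,q) satisfies I^2 = (-1)^(q + n(n-1)/2).
p = 6, q = 3, n = p + q = 9
n(n-1)/2 = 9 * 8 / 2 = 36
Exponent = q + n(n-1)/2 = 3 + 36 = 39
I^2 = (-1)^39 = -1


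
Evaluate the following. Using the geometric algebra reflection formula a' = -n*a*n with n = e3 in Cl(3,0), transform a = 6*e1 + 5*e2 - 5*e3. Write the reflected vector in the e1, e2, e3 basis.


Reflection formula: a' = -n*a*n, with n = e3 (unit vector, n^2 = 1).
For reflection through hyperplane perp to e3:
The component along e3 flips sign, others stay.
a = (6, 5, -5)
a' = (6, 5, 5)
a' = 6*e1 + 5*e2 + 5*e3


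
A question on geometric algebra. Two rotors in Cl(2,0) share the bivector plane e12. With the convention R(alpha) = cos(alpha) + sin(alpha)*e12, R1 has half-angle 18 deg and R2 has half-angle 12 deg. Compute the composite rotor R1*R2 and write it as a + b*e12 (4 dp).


Same-plane rotors commute and their half-angles add:
R1*R2 = cos(a1 + a2) + sin(a1 + a2)*e12.
a1 + a2 = 18 + 12 = 30 deg
cos(30 deg) = 0.8660
sin(30 deg) = 0.5000
R1*R2 = 0.8660 + 0.5000*e12


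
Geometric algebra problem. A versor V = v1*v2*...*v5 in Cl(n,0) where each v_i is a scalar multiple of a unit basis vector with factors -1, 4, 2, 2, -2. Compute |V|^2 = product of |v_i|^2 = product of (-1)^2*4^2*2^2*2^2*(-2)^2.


Each vector v_i has |v_i|^2 = s_i^2
Squared scales: (-1)^2 = 1, 4^2 = 16, 2^2 = 4, 2^2 = 4, (-2)^2 = 4
|V|^2 = 1 * 16 * 4 * 4 * 4
= 1024


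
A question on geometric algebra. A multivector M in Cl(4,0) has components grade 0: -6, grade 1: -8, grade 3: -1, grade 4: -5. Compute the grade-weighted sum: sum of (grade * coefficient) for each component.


Grade-weighted sum = sum of grade_k * coefficient_k
0*(-6) = 0
1*(-8) = -8
3*(-1) = -3
4*(-5) = -20
Total = 0 + (-8) + (-3) + (-20) = -31


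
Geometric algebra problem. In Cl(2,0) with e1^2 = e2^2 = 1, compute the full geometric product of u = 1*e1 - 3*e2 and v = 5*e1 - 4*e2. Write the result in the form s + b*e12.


Expand: (1*e1 - 3*e2)(5*e1 - 4*e2)
= 1*5*e1e1 + 1*(-4)*e1e2 + (-3)*5*e2e1 + (-3)*(-4)*e2e2
Using e1^2 = e2^2 = 1, e2e1 = -e1e2:
Scalar part s = 1*5 + (-3)*(-4) = 5 + 12 = 17
Bivector part b = 1*(-4) - (-3)*5 = -4 - (-15) = 11
uv = 17 + 11*e12


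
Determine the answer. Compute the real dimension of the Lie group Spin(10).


Spin(n) double-covers SO(n); both have Lie algebra so(n) of dimension n(n-1)/2.
n = 10
n(n-1) = 10 * 9 = 90
dim Spin(10) = 90/2 = 45


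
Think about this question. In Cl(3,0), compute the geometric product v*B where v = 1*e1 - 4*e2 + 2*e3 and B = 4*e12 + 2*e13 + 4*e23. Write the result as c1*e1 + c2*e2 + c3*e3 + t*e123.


vB has grade-1 (vector) and grade-3 (trivector) parts: vB = (v _| B) + (v ^ B).
Vector part <vB>_1:
  e1: -v2*b12 - v3*b13 = -(-4)*(4) - (2)*(2) = 12
  e2: v1*b12 - v3*b23 = (1)*(4) - (2)*(4) = -4
  e3: v1*b13 + v2*b23 = (1)*(2) + (-4)*(4) = -14
Trivector part <vB>_3:
  e123: v1*b23 - v2*b13 + v3*b12 = (1)*(4) - (-4)*(2) + (2)*(4) = 20
vB = 12*e1 - 4*e2 - 14*e3 + 20*e123


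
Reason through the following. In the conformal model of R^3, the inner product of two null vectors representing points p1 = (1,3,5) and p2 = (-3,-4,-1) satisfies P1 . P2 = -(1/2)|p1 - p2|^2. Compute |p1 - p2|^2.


p1 - p2 = (4, 7, 6)
|p1 - p2|^2 = 4^2 + 7^2 + 6^2
= 16 + 49 + 36
= 101


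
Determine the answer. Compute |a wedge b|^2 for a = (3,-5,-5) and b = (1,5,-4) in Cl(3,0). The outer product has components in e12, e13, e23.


a wedge b = (a1*b2 - a2*b1)*e12 + (a1*b3 - a3*b1)*e13 + (a2*b3 - a3*b2)*e23
e12 coeff: 3*5 - (-5)*1 = 15 - (-5) = 20
e13 coeff: 3*(-4) - (-5)*1 = -12 - (-5) = -7
e23 coeff: (-5)*(-4) - (-5)*5 = 20 - (-25) = 45
|a wedge b|^2 = 20^2 + (-7)^2 + 45^2
= 400 + 49 + 2025
= 2474


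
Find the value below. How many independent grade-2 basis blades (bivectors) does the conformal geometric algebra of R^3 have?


The conformal model of R^3 uses Cl(4,1) with m = 3 + 2 = 5 generators.
Number of grade-2 blades = C(m, 2) = C(5, 2)
= 5*4/2 = 10


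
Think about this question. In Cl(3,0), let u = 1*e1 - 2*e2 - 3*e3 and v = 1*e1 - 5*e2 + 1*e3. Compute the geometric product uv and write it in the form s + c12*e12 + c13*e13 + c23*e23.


In Cl(3,0): e_i^2 = 1, e_ie_j = -e_je_i for i != j.
Scalar part = u . v = 1*1 + (-2)*(-5) + (-3)*1
= 1 + 10 + (-3) = 8
e12 coeff = 1*(-5) - (-2)*1 = -5 - (-2) = -3
e13 coeff = 1*1 - (-3)*1 = 1 - (-3) = 4
e23 coeff = (-2)*1 - (-3)*(-5) = -2 - 15 = -17
uv = 8 - 3*e12 + 4*e13 - 17*e23


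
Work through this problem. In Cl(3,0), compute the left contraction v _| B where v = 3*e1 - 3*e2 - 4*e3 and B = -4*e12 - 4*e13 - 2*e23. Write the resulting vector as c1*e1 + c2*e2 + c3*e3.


Left contraction v _| B = <vB>_1 (grade-1 part of the geometric product vB).
Using e1_|e12 = e2, e2_|e12 = -e1, e1_|e13 = e3, e3_|e13 = -e1, e2_|e23 = e3, e3_|e23 = -e2:
e1 coeff: -v2*b12 - v3*b13 = -(-3)*(-4) - (-4)*(-4) = -28
e2 coeff: v1*b12 - v3*b23 = (3)*(-4) - (-4)*(-2) = -20
e3 coeff: v1*b13 + v2*b23 = (3)*(-4) + (-3)*(-2) = -6
v _| B = -28*e1 - 20*e2 - 6*e3


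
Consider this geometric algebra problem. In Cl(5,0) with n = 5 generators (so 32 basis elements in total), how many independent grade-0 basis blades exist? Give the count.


Number of grade-k basis blades in Cl(p,q) with n = p + q is C(n, k).
n = 5 + 0 = 5
C(5, 0) = 5! / (0! * 5!)
= 120 / (1 * 120)
= 1


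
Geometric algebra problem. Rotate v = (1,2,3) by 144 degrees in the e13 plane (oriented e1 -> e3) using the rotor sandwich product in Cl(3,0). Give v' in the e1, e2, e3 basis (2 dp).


Rotor R = cos(72deg) - sin(72deg)*e13
Rotation angle theta = 2 * 72 = 144 degrees in the e13 plane (e1 -> e3).
The component perpendicular to the plane (e2) is invariant: v'_2 = v2 = 2.00
cos(144deg) = -0.8090, sin(144deg) = 0.5878
v'_1 = v1*cos(theta) - v3*sin(theta) = 1*(-0.8090) - 3*0.5878 = -2.57
v'_3 = v1*sin(theta) + v3*cos(theta) = 1*0.5878 + 3*(-0.8090) = -1.84
v' = -2.57*e1 + 2.00*e2 - 1.84*e3


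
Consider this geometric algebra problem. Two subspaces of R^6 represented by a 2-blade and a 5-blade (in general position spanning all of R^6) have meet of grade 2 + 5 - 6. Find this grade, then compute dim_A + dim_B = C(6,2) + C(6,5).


Meet grade = grade(A) + grade(B) - n
= 2 + 5 - 6 = 1
C(6,2) = 15
C(6,5) = 6
dim_A + dim_B = 15 + 6 = 21


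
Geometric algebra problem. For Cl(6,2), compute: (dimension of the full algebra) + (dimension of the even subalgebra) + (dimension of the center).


n = 6 + 2 = 8
Total dim = 2^8 = 256
Even subalgebra dim = 2^7 = 128
n is even, so center dim = 1
Sum = 256 + 128 + 1 = 385


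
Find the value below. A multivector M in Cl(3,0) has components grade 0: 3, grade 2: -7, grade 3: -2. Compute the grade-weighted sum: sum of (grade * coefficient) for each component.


Grade-weighted sum = sum of grade_k * coefficient_k
0*3 = 0
2*(-7) = -14
3*(-2) = -6
Total = 0 + (-14) + (-6) = -20


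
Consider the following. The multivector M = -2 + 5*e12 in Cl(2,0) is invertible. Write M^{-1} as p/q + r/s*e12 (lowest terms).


M = -2 + 5*e12, where e12^2 = -1.
Since M commutes with its reverse ~M = a - b*e12, M * ~M = a^2 - b^2*e12^2 = a^2 + b^2.
So M^{-1} = ~M / (a^2 + b^2) = (a - b*e12)/(a^2 + b^2).
a^2 + b^2 = 4 + 25 = 29
Scalar part = -2/29 = -2/29
Bivector coeff = -5/29 = -5/29
M^{-1} = -2/29 - 5/29*e12


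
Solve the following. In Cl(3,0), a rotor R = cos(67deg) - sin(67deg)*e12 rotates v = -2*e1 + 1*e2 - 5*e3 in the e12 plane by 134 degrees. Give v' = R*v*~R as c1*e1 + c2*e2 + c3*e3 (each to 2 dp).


Rotor R = cos(67deg) - sin(67deg)*e12
Rotation angle theta = 2 * 67 = 134 degrees in the e12 plane (e1 -> e2).
The component perpendicular to the plane (e3) is invariant: v'_3 = v3 = -5.00
cos(134deg) = -0.6947, sin(134deg) = 0.7193
v'_1 = v1*cos(theta) - v2*sin(theta) = -2*(-0.6947) - 1*0.7193 = 0.67
v'_2 = v1*sin(theta) + v2*cos(theta) = -2*0.7193 + 1*(-0.6947) = -2.13
v' = 0.67*e1 - 2.13*e2 - 5.00*e3


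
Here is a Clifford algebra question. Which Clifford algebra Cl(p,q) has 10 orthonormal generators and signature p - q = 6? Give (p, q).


We need p + q = 10 and p - q = 6.
Adding: 2p = 10 + 6 = 16, so p = 8.
Then q = 10 - 8 = 2.
(p, q) = (8, 2)


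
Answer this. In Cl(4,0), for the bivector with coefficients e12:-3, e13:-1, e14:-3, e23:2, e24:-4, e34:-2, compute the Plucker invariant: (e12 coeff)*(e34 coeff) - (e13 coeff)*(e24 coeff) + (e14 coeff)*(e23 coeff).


Plucker relation: af - be + cd
a*f = (-3)*(-2) = 6
b*e = (-1)*(-4) = 4
c*d = (-3)*2 = -6
af - be + cd = 6 - 4 + (-6)
= -4


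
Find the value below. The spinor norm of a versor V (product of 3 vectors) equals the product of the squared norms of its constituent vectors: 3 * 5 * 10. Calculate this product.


Spinor norm N(V) = |v1|^2 * |v2|^2 * ... * |v3|^2
= 3 * 5 * 10
Running product: 3, 15, 150
N(V) = 150


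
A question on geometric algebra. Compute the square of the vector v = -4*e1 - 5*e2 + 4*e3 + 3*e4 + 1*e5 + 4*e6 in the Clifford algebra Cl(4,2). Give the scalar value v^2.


v^2 = sum of c_i^2 * e_i^2
Positive signature terms (e_i^2 = +1): (-4)^2 + (-5)^2 + 4^2 + 3^2 = 66
Negative signature terms (e_j^2 = -1): 1^2 + 4^2 = 17
v^2 = 66 - 17 = 49


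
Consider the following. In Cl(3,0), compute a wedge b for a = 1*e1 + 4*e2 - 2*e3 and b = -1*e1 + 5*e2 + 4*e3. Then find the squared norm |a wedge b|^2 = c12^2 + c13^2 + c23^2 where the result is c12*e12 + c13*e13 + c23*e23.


a wedge b = (a1*b2 - a2*b1)*e12 + (a1*b3 - a3*b1)*e13 + (a2*b3 - a3*b2)*e23
e12 coeff: 1*5 - 4*(-1) = 5 - (-4) = 9
e13 coeff: 1*4 - (-2)*(-1) = 4 - 2 = 2
e23 coeff: 4*4 - (-2)*5 = 16 - (-10) = 26
|a wedge b|^2 = 9^2 + 2^2 + 26^2
= 81 + 4 + 676
= 761


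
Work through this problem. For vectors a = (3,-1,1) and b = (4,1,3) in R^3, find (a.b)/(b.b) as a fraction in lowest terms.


Projection coefficient = (a . b) / (b . b)
a . b = 3*4 + (-1)*1 + 1*3
= 12 + (-1) + 3 = 14
b . b = 4^2 + 1^2 + 3^2
= 16 + 1 + 9 = 26
Coefficient = 14/26
In lowest terms: 7/13


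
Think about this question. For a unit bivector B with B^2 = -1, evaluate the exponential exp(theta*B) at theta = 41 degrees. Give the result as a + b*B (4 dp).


For a unit bivector B with B^2 = -1, the exponential series gives
e^(theta*B) = cos(theta) + sin(theta)*B (the GA analogue of Euler's formula).
theta = 41 degrees = 0.715585 rad
cos(41 deg) = 0.7547
sin(41 deg) = 0.6561
exp(theta*B) = 0.7547 + 0.6561*B


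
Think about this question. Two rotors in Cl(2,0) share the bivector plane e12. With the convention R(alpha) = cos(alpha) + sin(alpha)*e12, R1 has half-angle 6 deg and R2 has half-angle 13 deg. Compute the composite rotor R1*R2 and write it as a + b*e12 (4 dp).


Same-plane rotors commute and their half-angles add:
R1*R2 = cos(a1 + a2) + sin(a1 + a2)*e12.
a1 + a2 = 6 + 13 = 19 deg
cos(19 deg) = 0.9455
sin(19 deg) = 0.3256
R1*R2 = 0.9455 + 0.3256*e12


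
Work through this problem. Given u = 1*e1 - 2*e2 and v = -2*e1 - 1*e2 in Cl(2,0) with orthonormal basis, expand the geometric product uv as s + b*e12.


Expand: (1*e1 - 2*e2)(-2*e1 - 1*e2)
= 1*(-2)*e1e1 + 1*(-1)*e1e2 + (-2)*(-2)*e2e1 + (-2)*(-1)*e2e2
Using e1^2 = e2^2 = 1, e2e1 = -e1e2:
Scalar part s = 1*(-2) + (-2)*(-1) = -2 + 2 = 0
Bivector part b = 1*(-1) - (-2)*(-2) = -1 - 4 = -5
uv = 0 - 5*e12


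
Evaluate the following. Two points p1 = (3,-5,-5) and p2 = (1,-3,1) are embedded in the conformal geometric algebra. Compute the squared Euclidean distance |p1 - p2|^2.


p1 - p2 = (2, -2, -6)
|p1 - p2|^2 = 2^2 + (-2)^2 + (-6)^2
= 4 + 4 + 36
= 44


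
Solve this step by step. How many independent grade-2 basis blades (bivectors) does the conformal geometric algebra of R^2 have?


The conformal model of R^2 uses Cl(3,1) with m = 2 + 2 = 4 generators.
Number of grade-2 blades = C(m, 2) = C(4, 2)
= 4*3/2 = 6


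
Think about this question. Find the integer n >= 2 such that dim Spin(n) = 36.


dim Spin(n) = dim so(n) = n(n-1)/2.
Solve n(n-1)/2 = 36, i.e. n^2 - n - 72 = 0.
Discriminant = 1 + 8*36 = 289
n = (1 + sqrt(289))/2 = (1 + 17)/2 = 9
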